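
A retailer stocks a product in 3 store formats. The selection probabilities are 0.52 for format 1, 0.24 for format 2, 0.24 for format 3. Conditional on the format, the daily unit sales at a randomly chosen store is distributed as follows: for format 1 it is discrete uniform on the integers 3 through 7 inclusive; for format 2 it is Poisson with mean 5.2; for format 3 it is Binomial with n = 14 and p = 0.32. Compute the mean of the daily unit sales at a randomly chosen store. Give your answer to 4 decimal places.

Component means — 1: 5; 2: 5.2; 3: 4.48.
E[X] = 0.52·5 + 0.24·5.2 + 0.24·4.48 = 4.9232.

4.9232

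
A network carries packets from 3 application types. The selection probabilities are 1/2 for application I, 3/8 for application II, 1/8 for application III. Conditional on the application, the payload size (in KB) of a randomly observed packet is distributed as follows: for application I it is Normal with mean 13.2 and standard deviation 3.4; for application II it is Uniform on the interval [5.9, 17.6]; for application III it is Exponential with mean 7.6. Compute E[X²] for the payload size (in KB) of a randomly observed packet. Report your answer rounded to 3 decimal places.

163.391

For each component E[X²] = Var + (mean)², giving I: 185.8; II: 149.47; III: 115.52.
Overall E[X²] = 0.5·185.8 + 0.375·149.47 + 0.125·115.52 = 163.391.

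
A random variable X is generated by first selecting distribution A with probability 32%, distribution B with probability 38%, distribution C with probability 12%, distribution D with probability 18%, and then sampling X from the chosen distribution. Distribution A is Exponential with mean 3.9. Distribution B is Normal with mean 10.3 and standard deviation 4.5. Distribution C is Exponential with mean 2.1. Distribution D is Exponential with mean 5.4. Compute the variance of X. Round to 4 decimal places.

28.5186

Per component, A: μ=3.9, E[X²]=30.42; B: μ=10.3, E[X²]=126.34; C: μ=2.1, E[X²]=8.82; D: μ=5.4, E[X²]=58.32.
E[X] = 0.32·3.9 + 0.38·10.3 + 0.12·2.1 + 0.18·5.4 = 6.386.
E[X²] = 0.32·30.42 + 0.38·126.34 + 0.12·8.82 + 0.18·58.32 = 69.2996.
Var(X) = E[X²] − (E[X])² = 69.2996 − 40.781 = 28.5186.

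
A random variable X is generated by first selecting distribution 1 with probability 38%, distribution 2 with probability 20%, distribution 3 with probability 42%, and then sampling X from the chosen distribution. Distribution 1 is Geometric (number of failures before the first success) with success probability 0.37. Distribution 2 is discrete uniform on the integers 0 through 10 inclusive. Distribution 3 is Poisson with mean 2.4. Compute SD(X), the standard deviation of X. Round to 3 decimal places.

Per component, 1: μ=1.7027, E[X²]=7.5011; 2: μ=5, E[X²]=35; 3: μ=2.4, E[X²]=8.16.
E[X] = 0.38·1.7027 + 0.2·5 + 0.42·2.4 = 2.65503.
E[X²] = 0.38·7.5011 + 0.2·35 + 0.42·8.16 = 13.2776.
Var(X) = E[X²] − (E[X])² = 13.2776 − 7.04917 = 6.22845.
SD(X) = √6.22845 = 2.49569.

2.496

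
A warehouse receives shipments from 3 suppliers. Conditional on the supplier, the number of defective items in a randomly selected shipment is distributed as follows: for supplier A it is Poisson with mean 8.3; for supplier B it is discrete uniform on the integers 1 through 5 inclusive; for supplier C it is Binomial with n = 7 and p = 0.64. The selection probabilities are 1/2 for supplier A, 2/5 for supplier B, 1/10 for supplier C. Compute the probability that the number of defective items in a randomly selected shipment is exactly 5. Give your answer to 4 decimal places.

0.1500

Conditional on each supplier, P(X = 5): A: 0.0815765; B: 0.2; C: 0.29223.
By total probability, P(X = 5) = 0.5·0.0815765 + 0.4·0.2 + 0.1·0.29223 = 0.150011.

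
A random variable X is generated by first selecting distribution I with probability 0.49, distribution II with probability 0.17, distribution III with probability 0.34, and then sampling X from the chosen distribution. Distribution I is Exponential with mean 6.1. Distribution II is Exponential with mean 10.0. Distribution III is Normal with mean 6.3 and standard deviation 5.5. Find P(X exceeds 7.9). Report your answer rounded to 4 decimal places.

0.3424

Conditional on each component, P(X > 7.9): I: 0.273875; II: 0.453845; III: 0.38556.
By total probability, P(X > 7.9) = 0.49·0.273875 + 0.17·0.453845 + 0.34·0.38556 = 0.342443.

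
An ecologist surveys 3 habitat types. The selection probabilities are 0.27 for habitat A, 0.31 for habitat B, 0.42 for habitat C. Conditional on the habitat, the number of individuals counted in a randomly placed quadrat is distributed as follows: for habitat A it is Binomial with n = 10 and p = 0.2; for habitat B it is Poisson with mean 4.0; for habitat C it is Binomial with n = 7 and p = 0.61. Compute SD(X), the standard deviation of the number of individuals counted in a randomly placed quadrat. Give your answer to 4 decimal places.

1.8166

Per component, A: μ=2, E[X²]=5.6; B: μ=4, E[X²]=20; C: μ=4.27, E[X²]=19.8982.
E[X] = 0.27·2 + 0.31·4 + 0.42·4.27 = 3.5734.
E[X²] = 0.27·5.6 + 0.31·20 + 0.42·19.8982 = 16.0692.
Var(X) = E[X²] − (E[X])² = 16.0692 − 12.7692 = 3.30006.
SD(X) = √3.30006 = 1.81661.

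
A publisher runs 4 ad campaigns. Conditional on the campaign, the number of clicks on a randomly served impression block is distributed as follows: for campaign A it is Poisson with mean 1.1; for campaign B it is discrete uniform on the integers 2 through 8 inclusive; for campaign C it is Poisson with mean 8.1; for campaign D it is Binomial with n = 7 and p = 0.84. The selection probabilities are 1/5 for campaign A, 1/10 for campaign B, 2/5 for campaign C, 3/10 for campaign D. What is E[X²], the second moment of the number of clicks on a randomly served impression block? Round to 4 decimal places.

For each component E[X²] = Var + (mean)², giving A: 2.31; B: 29; C: 73.71; D: 35.5152.
Overall E[X²] = 0.2·2.31 + 0.1·29 + 0.4·73.71 + 0.3·35.5152 = 43.5006.

43.5006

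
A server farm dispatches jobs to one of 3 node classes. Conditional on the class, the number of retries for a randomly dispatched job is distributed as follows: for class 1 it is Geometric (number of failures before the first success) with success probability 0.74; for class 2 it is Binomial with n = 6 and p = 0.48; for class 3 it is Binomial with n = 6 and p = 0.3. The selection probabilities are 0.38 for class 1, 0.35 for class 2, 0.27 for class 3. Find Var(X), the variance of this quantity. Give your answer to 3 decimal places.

Per component, 1: μ=0.351351, E[X²]=0.598247; 2: μ=2.88, E[X²]=9.792; 3: μ=1.8, E[X²]=4.5.
E[X] = 0.38·0.351351 + 0.35·2.88 + 0.27·1.8 = 1.62751.
E[X²] = 0.38·0.598247 + 0.35·9.792 + 0.27·4.5 = 4.86953.
Var(X) = E[X²] − (E[X])² = 4.86953 − 2.6488 = 2.22073.

2.221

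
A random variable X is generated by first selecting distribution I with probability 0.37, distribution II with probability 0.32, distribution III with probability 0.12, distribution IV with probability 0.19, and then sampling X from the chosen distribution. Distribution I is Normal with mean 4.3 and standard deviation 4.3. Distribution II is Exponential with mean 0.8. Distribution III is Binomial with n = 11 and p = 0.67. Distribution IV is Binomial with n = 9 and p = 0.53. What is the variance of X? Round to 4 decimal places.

Per component, I: μ=4.3, E[X²]=36.98; II: μ=0.8, E[X²]=1.28; III: μ=7.37, E[X²]=56.749; IV: μ=4.77, E[X²]=24.9948.
E[X] = 0.37·4.3 + 0.32·0.8 + 0.12·7.37 + 0.19·4.77 = 3.6377.
E[X²] = 0.37·36.98 + 0.32·1.28 + 0.12·56.749 + 0.19·24.9948 = 25.6511.
Var(X) = E[X²] − (E[X])² = 25.6511 − 13.2329 = 12.4182.

12.4182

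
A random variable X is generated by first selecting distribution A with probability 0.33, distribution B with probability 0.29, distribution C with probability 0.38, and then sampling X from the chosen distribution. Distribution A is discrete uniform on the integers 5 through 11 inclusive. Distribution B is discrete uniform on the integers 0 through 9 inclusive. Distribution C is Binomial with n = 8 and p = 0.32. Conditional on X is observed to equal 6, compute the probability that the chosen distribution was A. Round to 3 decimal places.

0.579

Likelihoods P(X=6 | ·): A: 0.142857; B: 0.1; C: 0.013902.
Posterior ∝ prior × likelihood. Numerator for A: 0.33·0.142857 = 0.0471429.
Normalizing constant: 0.33·0.142857 + 0.29·0.1 + 0.38·0.013902 = 0.0814256.
P(A | observation) = 0.0471429 / 0.0814256 = 0.578969.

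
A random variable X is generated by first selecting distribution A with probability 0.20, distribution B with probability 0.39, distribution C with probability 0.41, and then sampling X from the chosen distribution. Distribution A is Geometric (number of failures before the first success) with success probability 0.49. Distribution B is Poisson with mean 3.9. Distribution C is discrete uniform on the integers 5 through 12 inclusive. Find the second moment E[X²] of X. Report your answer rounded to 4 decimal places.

39.8694

For each component E[X²] = Var + (mean)², giving A: 3.20741; B: 19.11; C: 77.5.
Overall E[X²] = 0.2·3.20741 + 0.39·19.11 + 0.41·77.5 = 39.8694.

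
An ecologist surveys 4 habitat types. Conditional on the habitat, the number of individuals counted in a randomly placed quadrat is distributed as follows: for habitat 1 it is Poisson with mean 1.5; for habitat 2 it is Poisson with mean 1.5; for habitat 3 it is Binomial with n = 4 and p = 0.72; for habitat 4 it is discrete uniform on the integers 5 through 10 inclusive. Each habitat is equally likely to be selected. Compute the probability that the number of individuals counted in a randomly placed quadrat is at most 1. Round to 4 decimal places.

Conditional on each habitat, P(X ≤ 1): 1: 0.557825; 2: 0.557825; 3: 0.0693683; 4: 0.
By total probability, P(X ≤ 1) = 0.25·0.557825 + 0.25·0.557825 + 0.25·0.0693683 + 0.25·0 = 0.296255.

0.2963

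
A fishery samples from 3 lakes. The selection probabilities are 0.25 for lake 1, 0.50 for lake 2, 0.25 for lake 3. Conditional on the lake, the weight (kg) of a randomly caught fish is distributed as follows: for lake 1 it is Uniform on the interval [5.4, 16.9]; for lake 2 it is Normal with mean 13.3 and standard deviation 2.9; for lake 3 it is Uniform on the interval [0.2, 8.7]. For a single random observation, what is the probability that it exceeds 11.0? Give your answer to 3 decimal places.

0.521

Conditional on each lake, P(X > 11.0): 1: 0.513043; 2: 0.786141; 3: 0.
By total probability, P(X > 11.0) = 0.25·0.513043 + 0.5·0.786141 + 0.25·0 = 0.521331.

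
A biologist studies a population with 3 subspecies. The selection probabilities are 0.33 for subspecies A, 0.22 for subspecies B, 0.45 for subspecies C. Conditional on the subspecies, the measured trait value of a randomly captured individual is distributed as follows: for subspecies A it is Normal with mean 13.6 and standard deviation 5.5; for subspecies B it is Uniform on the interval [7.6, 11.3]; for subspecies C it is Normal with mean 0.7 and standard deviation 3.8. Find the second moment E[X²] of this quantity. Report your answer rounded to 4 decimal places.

97.6353

For each component E[X²] = Var + (mean)², giving A: 215.21; B: 90.4433; C: 14.93.
Overall E[X²] = 0.33·215.21 + 0.22·90.4433 + 0.45·14.93 = 97.6353.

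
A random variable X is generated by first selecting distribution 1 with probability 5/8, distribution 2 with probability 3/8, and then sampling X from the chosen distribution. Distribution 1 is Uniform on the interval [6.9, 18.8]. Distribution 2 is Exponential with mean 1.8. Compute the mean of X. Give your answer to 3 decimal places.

8.706

Component means — 1: 12.85; 2: 1.8.
E[X] = 0.625·12.85 + 0.375·1.8 = 8.70625.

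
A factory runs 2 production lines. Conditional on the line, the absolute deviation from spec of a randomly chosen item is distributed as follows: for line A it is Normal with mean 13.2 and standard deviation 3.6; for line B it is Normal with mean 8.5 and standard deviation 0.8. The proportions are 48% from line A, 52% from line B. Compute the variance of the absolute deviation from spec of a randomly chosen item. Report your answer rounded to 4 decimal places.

12.0673

Per component, A: μ=13.2, E[X²]=187.2; B: μ=8.5, E[X²]=72.89.
E[X] = 0.48·13.2 + 0.52·8.5 = 10.756.
E[X²] = 0.48·187.2 + 0.52·72.89 = 127.759.
Var(X) = E[X²] − (E[X])² = 127.759 − 115.692 = 12.0673.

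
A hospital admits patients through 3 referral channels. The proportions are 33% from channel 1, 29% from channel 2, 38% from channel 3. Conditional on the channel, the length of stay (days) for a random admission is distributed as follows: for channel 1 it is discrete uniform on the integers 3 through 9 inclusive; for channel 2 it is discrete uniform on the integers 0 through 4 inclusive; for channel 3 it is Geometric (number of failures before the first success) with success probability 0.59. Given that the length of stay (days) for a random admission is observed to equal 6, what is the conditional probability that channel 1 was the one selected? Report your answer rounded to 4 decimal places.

0.9779

Likelihoods P(X=6 | ·): 1: 0.142857; 2: 0; 3: 0.00280256.
Posterior ∝ prior × likelihood. Numerator for 1: 0.33·0.142857 = 0.0471429.
Normalizing constant: 0.33·0.142857 + 0.29·0 + 0.38·0.00280256 = 0.0482078.
P(1 | observation) = 0.0471429 / 0.0482078 = 0.977909.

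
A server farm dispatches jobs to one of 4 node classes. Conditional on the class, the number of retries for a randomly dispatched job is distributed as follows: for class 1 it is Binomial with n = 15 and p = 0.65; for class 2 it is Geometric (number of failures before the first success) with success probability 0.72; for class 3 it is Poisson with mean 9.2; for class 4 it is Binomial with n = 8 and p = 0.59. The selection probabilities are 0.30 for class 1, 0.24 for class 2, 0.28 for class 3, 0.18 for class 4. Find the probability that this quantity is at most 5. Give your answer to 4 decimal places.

Conditional on each class, P(X ≤ 5): 1: 0.0124432; 2: 0.999518; 3: 0.104074; 4: 0.705154.
By total probability, P(X ≤ 5) = 0.3·0.0124432 + 0.24·0.999518 + 0.28·0.104074 + 0.18·0.705154 = 0.399686.

0.3997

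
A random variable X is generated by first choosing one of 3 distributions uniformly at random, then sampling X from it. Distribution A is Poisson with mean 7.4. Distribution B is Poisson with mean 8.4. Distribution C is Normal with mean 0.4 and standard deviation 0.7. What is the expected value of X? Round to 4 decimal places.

Component means — A: 7.4; B: 8.4; C: 0.4.
E[X] = 0.333333·7.4 + 0.333333·8.4 + 0.333333·0.4 = 5.4.

5.4000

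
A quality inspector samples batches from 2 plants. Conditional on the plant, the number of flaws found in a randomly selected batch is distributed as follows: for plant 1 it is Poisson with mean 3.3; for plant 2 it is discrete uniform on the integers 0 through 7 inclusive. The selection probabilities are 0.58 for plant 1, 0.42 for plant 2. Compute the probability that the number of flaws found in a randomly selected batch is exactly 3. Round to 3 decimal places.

0.181

Conditional on each plant, P(X = 3): 1: 0.220912; 2: 0.125.
By total probability, P(X = 3) = 0.58·0.220912 + 0.42·0.125 = 0.180629.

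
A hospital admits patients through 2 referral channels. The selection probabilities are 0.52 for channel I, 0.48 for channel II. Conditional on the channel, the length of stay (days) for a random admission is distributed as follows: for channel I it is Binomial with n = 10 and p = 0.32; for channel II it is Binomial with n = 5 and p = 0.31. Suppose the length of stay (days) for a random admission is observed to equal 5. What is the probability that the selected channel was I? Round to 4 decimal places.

Likelihoods P(X=5 | ·): I: 0.122941; II: 0.00286292.
Posterior ∝ prior × likelihood. Numerator for I: 0.52·0.122941 = 0.0639291.
Normalizing constant: 0.52·0.122941 + 0.48·0.00286292 = 0.0653033.
P(I | observation) = 0.0639291 / 0.0653033 = 0.978957.

0.9790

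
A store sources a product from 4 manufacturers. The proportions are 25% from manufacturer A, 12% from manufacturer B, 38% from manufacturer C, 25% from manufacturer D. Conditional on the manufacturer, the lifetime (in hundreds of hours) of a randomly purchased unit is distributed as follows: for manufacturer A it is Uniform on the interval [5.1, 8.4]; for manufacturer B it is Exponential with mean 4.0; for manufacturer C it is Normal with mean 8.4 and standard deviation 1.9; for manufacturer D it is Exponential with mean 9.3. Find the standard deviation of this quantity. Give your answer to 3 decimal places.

Per component, A: μ=6.75, E[X²]=46.47; B: μ=4, E[X²]=32; C: μ=8.4, E[X²]=74.17; D: μ=9.3, E[X²]=172.98.
E[X] = 0.25·6.75 + 0.12·4 + 0.38·8.4 + 0.25·9.3 = 7.6845.
E[X²] = 0.25·46.47 + 0.12·32 + 0.38·74.17 + 0.25·172.98 = 86.8871.
Var(X) = E[X²] − (E[X])² = 86.8871 − 59.0515 = 27.8356.
SD(X) = √27.8356 = 5.27594.

5.276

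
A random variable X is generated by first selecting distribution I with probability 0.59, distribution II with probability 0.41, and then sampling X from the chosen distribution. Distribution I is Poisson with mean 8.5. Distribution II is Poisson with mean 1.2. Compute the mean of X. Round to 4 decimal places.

5.5070

Component means — I: 8.5; II: 1.2.
E[X] = 0.59·8.5 + 0.41·1.2 = 5.507.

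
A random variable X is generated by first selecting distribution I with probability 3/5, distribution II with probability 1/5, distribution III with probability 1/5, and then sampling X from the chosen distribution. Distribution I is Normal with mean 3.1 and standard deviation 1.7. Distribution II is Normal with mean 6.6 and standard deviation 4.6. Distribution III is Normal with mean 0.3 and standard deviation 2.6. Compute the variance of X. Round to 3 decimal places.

Per component, I: μ=3.1, E[X²]=12.5; II: μ=6.6, E[X²]=64.72; III: μ=0.3, E[X²]=6.85.
E[X] = 0.6·3.1 + 0.2·6.6 + 0.2·0.3 = 3.24.
E[X²] = 0.6·12.5 + 0.2·64.72 + 0.2·6.85 = 21.814.
Var(X) = E[X²] − (E[X])² = 21.814 − 10.4976 = 11.3164.

11.316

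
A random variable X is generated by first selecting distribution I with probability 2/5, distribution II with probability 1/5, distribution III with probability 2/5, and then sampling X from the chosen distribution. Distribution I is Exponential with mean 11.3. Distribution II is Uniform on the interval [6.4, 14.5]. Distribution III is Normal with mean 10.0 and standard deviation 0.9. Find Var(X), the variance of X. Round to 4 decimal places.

Per component, I: μ=11.3, E[X²]=255.38; II: μ=10.45, E[X²]=114.67; III: μ=10, E[X²]=100.81.
E[X] = 0.4·11.3 + 0.2·10.45 + 0.4·10 = 10.61.
E[X²] = 0.4·255.38 + 0.2·114.67 + 0.4·100.81 = 165.41.
Var(X) = E[X²] − (E[X])² = 165.41 − 112.572 = 52.8379.

52.8379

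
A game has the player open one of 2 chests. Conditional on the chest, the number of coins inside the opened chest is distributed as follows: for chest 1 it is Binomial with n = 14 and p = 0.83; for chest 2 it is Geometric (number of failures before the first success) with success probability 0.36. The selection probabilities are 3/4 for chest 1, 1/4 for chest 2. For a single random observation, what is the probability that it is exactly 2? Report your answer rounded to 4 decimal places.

Conditional on each chest, P(X = 2): 1: 3.65245e-08; 2: 0.147456.
By total probability, P(X = 2) = 0.75·3.65245e-08 + 0.25·0.147456 = 0.036864.

0.0369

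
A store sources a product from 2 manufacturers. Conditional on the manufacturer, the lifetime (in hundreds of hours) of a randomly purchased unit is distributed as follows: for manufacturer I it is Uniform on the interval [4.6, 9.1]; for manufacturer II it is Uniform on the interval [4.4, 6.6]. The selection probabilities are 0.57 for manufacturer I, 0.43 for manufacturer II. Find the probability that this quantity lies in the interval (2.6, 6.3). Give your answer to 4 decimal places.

0.5867

Conditional on each manufacturer, P(2.6 < X < 6.3): I: 0.377778; II: 0.863636.
By total probability, P(2.6 < X < 6.3) = 0.57·0.377778 + 0.43·0.863636 = 0.586697.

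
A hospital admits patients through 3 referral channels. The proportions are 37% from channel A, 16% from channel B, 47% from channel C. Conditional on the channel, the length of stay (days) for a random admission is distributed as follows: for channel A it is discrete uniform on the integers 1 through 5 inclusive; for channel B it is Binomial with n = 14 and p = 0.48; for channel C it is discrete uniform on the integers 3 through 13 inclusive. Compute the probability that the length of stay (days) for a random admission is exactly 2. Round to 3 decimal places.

Conditional on each channel, P(X = 2): A: 0.2; B: 0.00819528; C: 0.
By total probability, P(X = 2) = 0.37·0.2 + 0.16·0.00819528 + 0.47·0 = 0.0753112.

0.075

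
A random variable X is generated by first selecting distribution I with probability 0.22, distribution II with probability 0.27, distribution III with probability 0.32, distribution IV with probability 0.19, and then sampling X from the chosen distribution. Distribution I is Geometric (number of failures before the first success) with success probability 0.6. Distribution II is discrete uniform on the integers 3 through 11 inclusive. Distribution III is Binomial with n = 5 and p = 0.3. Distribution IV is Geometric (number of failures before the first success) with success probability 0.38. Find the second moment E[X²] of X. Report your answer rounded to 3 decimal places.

17.750

For each component E[X²] = Var + (mean)², giving I: 1.55556; II: 55.6667; III: 3.3; IV: 6.95568.
Overall E[X²] = 0.22·1.55556 + 0.27·55.6667 + 0.32·3.3 + 0.19·6.95568 = 17.7498.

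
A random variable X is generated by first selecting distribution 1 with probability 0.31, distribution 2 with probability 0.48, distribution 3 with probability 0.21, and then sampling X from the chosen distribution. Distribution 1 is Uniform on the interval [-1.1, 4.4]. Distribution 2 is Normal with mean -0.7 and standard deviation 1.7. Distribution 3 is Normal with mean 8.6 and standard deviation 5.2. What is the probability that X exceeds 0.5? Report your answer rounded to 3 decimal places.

Conditional on each component, P(X > 0.5): 1: 0.709091; 2: 0.240131; 3: 0.940347.
By total probability, P(X > 0.5) = 0.31·0.709091 + 0.48·0.240131 + 0.21·0.940347 = 0.532554.

0.533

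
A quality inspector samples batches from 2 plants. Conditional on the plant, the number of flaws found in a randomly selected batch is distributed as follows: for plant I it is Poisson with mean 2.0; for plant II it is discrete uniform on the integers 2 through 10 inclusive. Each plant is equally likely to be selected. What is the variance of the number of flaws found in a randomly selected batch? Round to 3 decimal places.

8.333

Per component, I: μ=2, E[X²]=6; II: μ=6, E[X²]=42.6667.
E[X] = 0.5·2 + 0.5·6 = 4.
E[X²] = 0.5·6 + 0.5·42.6667 = 24.3333.
Var(X) = E[X²] − (E[X])² = 24.3333 − 16 = 8.33333.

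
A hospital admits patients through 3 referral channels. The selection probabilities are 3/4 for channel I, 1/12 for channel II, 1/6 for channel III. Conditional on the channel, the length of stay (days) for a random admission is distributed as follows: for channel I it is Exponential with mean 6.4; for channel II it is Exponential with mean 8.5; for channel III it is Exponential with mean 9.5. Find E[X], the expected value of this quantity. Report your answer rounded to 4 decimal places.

Component means — I: 6.4; II: 8.5; III: 9.5.
E[X] = 0.75·6.4 + 0.0833333·8.5 + 0.166667·9.5 = 7.09167.

7.0917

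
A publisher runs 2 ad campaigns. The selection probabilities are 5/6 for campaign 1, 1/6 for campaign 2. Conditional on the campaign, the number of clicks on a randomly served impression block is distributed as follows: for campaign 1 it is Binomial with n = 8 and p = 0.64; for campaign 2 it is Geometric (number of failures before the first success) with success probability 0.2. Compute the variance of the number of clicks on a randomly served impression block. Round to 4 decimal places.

Per component, 1: μ=5.12, E[X²]=28.0576; 2: μ=4, E[X²]=36.
E[X] = 0.833333·5.12 + 0.166667·4 = 4.93333.
E[X²] = 0.833333·28.0576 + 0.166667·36 = 29.3813.
Var(X) = E[X²] − (E[X])² = 29.3813 − 24.3378 = 5.04356.

5.0436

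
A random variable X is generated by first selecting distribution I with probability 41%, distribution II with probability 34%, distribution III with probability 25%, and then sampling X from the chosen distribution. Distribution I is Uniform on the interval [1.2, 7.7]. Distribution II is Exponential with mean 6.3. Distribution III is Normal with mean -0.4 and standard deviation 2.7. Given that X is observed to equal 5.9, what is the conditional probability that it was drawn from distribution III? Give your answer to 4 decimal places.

0.0280

Likelihoods f(5.9 | ·): I: 0.153846; II: 0.0622213; III: 0.00971181.
Posterior ∝ prior × likelihood. Numerator for III: 0.25·0.00971181 = 0.00242795.
Normalizing constant: 0.41·0.153846 + 0.34·0.0622213 + 0.25·0.00971181 = 0.0866601.
P(III | observation) = 0.00242795 / 0.0866601 = 0.028017.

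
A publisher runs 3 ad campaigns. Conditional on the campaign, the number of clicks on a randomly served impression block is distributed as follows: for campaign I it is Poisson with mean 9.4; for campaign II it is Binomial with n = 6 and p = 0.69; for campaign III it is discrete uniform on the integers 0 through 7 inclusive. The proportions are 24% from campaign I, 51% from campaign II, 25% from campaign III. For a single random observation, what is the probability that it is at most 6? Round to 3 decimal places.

0.770

Conditional on each campaign, P(X ≤ 6): I: 0.172733; II: 1; III: 0.875.
By total probability, P(X ≤ 6) = 0.24·0.172733 + 0.51·1 + 0.25·0.875 = 0.770206.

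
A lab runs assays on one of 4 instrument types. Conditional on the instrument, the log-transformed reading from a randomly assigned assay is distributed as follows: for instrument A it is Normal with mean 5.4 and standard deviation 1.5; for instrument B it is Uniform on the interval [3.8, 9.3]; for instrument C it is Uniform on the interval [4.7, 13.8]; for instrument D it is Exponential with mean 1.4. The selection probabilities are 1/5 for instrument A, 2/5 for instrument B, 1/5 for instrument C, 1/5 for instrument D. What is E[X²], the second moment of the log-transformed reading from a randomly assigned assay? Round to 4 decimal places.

For each component E[X²] = Var + (mean)², giving A: 31.41; B: 45.4233; C: 92.4633; D: 3.92.
Overall E[X²] = 0.2·31.41 + 0.4·45.4233 + 0.2·92.4633 + 0.2·3.92 = 43.728.

43.7280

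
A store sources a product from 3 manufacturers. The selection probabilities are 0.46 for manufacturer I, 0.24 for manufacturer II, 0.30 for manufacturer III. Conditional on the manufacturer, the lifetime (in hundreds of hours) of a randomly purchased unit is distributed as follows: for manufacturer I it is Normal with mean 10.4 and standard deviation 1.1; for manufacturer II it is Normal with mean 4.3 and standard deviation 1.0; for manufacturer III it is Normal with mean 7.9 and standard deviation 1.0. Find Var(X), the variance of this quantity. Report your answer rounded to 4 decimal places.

7.0002

Per component, I: μ=10.4, E[X²]=109.37; II: μ=4.3, E[X²]=19.49; III: μ=7.9, E[X²]=63.41.
E[X] = 0.46·10.4 + 0.24·4.3 + 0.3·7.9 = 8.186.
E[X²] = 0.46·109.37 + 0.24·19.49 + 0.3·63.41 = 74.0108.
Var(X) = E[X²] − (E[X])² = 74.0108 − 67.0106 = 7.0002.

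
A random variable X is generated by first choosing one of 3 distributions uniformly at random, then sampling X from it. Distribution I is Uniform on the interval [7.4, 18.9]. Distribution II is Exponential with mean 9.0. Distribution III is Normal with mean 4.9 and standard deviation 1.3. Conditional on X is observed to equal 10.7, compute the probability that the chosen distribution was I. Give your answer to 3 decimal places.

0.720

Likelihoods f(10.7 | ·): I: 0.0869565; II: 0.0338399; III: 1.46076e-05.
Posterior ∝ prior × likelihood. Numerator for I: 0.333333·0.0869565 = 0.0289855.
Normalizing constant: 0.333333·0.0869565 + 0.333333·0.0338399 + 0.333333·1.46076e-05 = 0.0402704.
P(I | observation) = 0.0289855 / 0.0402704 = 0.719773.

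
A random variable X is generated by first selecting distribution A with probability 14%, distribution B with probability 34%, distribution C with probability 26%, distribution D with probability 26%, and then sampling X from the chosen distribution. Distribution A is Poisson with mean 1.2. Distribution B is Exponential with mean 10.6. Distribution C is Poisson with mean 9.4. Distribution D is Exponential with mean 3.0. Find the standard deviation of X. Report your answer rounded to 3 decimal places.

7.611

Per component, A: μ=1.2, E[X²]=2.64; B: μ=10.6, E[X²]=224.72; C: μ=9.4, E[X²]=97.76; D: μ=3, E[X²]=18.
E[X] = 0.14·1.2 + 0.34·10.6 + 0.26·9.4 + 0.26·3 = 6.996.
E[X²] = 0.14·2.64 + 0.34·224.72 + 0.26·97.76 + 0.26·18 = 106.872.
Var(X) = E[X²] − (E[X])² = 106.872 − 48.944 = 57.928.
SD(X) = √57.928 = 7.61104.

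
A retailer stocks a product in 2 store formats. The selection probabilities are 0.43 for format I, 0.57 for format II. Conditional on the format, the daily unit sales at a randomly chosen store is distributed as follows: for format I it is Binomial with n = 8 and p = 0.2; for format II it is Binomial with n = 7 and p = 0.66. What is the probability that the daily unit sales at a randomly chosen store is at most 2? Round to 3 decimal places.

0.371

Conditional on each format, P(X ≤ 2): I: 0.796918; II: 0.0492247.
By total probability, P(X ≤ 2) = 0.43·0.796918 + 0.57·0.0492247 = 0.370733.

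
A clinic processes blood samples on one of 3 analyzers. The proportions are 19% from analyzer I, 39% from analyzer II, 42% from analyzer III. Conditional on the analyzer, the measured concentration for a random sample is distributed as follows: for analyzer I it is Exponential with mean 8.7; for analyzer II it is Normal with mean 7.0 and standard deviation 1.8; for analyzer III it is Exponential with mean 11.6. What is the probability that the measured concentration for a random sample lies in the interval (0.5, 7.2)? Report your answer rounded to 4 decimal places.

0.4850

Conditional on each analyzer, P(0.5 < X < 7.2): I: 0.507046; II: 0.544083; III: 0.420239.
By total probability, P(0.5 < X < 7.2) = 0.19·0.507046 + 0.39·0.544083 + 0.42·0.420239 = 0.485032.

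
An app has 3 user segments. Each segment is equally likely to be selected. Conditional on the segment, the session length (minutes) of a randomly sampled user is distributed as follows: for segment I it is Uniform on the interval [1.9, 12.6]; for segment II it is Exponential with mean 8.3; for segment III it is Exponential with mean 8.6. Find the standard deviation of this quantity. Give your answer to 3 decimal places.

7.151

Per component, I: μ=7.25, E[X²]=62.1033; II: μ=8.3, E[X²]=137.78; III: μ=8.6, E[X²]=147.92.
E[X] = 0.333333·7.25 + 0.333333·8.3 + 0.333333·8.6 = 8.05.
E[X²] = 0.333333·62.1033 + 0.333333·137.78 + 0.333333·147.92 = 115.934.
Var(X) = E[X²] − (E[X])² = 115.934 − 64.8025 = 51.1319.
SD(X) = √51.1319 = 7.15066.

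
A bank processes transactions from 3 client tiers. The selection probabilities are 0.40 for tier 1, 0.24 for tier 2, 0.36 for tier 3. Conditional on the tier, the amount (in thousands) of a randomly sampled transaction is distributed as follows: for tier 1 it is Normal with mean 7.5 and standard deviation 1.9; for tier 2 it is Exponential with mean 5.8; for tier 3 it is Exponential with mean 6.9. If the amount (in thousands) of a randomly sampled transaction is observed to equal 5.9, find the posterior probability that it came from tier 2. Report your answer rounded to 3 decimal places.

0.156

Likelihoods f(5.9 | ·): 1: 0.147288; 2: 0.0623433; 3: 0.0616308.
Posterior ∝ prior × likelihood. Numerator for 2: 0.24·0.0623433 = 0.0149624.
Normalizing constant: 0.4·0.147288 + 0.24·0.0623433 + 0.36·0.0616308 = 0.0960648.
P(2 | observation) = 0.0149624 / 0.0960648 = 0.155753.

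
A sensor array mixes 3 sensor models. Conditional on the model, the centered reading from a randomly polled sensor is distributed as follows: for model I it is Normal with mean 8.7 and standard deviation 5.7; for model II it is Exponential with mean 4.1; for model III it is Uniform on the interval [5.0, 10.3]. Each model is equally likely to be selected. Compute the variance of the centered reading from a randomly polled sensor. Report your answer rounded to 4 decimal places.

Per component, I: μ=8.7, E[X²]=108.18; II: μ=4.1, E[X²]=33.62; III: μ=7.65, E[X²]=60.8633.
E[X] = 0.333333·8.7 + 0.333333·4.1 + 0.333333·7.65 = 6.81667.
E[X²] = 0.333333·108.18 + 0.333333·33.62 + 0.333333·60.8633 = 67.5544.
Var(X) = E[X²] − (E[X])² = 67.5544 − 46.4669 = 21.0875.

21.0875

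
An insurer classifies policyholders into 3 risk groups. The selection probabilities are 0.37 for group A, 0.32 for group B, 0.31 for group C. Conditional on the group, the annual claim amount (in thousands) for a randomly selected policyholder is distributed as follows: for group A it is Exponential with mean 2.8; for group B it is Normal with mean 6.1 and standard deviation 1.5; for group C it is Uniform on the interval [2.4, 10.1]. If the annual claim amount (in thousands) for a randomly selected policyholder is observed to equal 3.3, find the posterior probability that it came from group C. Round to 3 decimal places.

0.420

Likelihoods f(3.3 | ·): A: 0.109899; B: 0.0465781; C: 0.12987.
Posterior ∝ prior × likelihood. Numerator for C: 0.31·0.12987 = 0.0402597.
Normalizing constant: 0.37·0.109899 + 0.32·0.0465781 + 0.31·0.12987 = 0.0958275.
P(C | observation) = 0.0402597 / 0.0958275 = 0.420127.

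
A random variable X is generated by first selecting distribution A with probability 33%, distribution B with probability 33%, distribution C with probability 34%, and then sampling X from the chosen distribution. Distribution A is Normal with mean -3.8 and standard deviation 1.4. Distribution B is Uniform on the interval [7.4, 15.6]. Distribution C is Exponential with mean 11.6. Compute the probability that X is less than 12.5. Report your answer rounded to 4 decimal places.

0.7595

Conditional on each component, P(X < 12.5): A: 1; B: 0.621951; C: 0.659584.
By total probability, P(X < 12.5) = 0.33·1 + 0.33·0.621951 + 0.34·0.659584 = 0.759502.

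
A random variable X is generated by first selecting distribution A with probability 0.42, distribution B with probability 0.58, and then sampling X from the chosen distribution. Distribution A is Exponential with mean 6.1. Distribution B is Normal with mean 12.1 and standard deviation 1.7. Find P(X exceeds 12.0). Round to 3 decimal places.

Conditional on each component, P(X > 12.0): A: 0.139846; B: 0.523454.
By total probability, P(X > 12.0) = 0.42·0.139846 + 0.58·0.523454 = 0.362338.

0.362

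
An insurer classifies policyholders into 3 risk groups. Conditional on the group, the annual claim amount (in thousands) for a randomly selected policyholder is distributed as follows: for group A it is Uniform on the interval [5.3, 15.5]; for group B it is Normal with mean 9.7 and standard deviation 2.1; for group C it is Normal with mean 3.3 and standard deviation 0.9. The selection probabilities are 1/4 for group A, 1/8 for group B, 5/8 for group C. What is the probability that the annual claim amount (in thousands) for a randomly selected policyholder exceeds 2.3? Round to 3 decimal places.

0.917

Conditional on each group, P(X > 2.3): A: 1; B: 0.999787; C: 0.86674.
By total probability, P(X > 2.3) = 0.25·1 + 0.125·0.999787 + 0.625·0.86674 = 0.916686.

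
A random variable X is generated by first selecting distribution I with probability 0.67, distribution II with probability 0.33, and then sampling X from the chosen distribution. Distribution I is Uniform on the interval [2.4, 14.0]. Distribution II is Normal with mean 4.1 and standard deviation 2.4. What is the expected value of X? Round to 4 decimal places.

Component means — I: 8.2; II: 4.1.
E[X] = 0.67·8.2 + 0.33·4.1 = 6.847.

6.8470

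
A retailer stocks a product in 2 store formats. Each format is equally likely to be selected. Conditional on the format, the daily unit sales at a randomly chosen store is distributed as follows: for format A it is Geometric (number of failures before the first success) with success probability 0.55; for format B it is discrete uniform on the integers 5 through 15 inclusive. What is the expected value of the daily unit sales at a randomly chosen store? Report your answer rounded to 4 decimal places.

Component means — A: 0.818182; B: 10.
E[X] = 0.5·0.818182 + 0.5·10 = 5.40909.

5.4091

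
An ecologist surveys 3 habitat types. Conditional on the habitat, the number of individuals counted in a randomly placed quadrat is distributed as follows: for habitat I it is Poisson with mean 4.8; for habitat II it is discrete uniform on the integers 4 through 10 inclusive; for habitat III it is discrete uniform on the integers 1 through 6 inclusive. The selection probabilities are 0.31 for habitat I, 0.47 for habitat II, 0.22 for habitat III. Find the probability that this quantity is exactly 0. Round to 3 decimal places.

Conditional on each habitat, P(X = 0): I: 0.00822975; II: 0; III: 0.
By total probability, P(X = 0) = 0.31·0.00822975 + 0.47·0 + 0.22·0 = 0.00255122.

0.003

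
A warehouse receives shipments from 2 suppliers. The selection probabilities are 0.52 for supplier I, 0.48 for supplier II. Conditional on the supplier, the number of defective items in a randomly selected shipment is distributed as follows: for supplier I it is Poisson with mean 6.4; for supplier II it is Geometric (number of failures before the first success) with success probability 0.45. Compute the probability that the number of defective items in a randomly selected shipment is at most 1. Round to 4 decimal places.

Conditional on each supplier, P(X ≤ 1): I: 0.0122955; II: 0.6975.
By total probability, P(X ≤ 1) = 0.52·0.0122955 + 0.48·0.6975 = 0.341194.

0.3412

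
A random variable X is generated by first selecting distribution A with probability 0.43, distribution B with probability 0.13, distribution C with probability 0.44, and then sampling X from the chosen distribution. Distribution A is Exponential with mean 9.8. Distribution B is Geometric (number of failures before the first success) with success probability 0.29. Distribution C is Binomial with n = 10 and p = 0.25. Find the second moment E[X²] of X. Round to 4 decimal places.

88.0461

For each component E[X²] = Var + (mean)², giving A: 192.08; B: 14.4364; C: 8.125.
Overall E[X²] = 0.43·192.08 + 0.13·14.4364 + 0.44·8.125 = 88.0461.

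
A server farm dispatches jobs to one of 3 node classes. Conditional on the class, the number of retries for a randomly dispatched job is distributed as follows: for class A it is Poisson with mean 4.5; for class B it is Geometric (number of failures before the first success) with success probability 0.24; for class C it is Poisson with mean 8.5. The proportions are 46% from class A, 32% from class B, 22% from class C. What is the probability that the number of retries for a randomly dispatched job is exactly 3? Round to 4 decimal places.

0.1159

Conditional on each class, P(X = 3): A: 0.168718; B: 0.105354; C: 0.0208258.
By total probability, P(X = 3) = 0.46·0.168718 + 0.32·0.105354 + 0.22·0.0208258 = 0.115905.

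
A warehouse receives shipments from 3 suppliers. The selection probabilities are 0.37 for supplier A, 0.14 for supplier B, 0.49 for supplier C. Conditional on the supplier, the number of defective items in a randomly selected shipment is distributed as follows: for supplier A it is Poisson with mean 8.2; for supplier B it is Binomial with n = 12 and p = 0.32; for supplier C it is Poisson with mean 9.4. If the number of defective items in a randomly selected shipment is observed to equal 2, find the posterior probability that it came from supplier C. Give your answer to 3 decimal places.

0.071

Likelihoods P(X=2 | ·): A: 0.00923385; B: 0.142867; C: 0.00365475.
Posterior ∝ prior × likelihood. Numerator for C: 0.49·0.00365475 = 0.00179083.
Normalizing constant: 0.37·0.00923385 + 0.14·0.142867 + 0.49·0.00365475 = 0.0252088.
P(C | observation) = 0.00179083 / 0.0252088 = 0.0710398.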